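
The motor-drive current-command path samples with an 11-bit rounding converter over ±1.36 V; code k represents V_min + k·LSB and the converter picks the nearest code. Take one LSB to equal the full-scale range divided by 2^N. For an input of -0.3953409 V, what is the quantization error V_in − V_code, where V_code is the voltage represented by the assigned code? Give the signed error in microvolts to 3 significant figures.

+440 µV

Span: 1.36 V − (-1.36 V) = 2.72 V. LSB = 2.72 V / 2^11 ≈ 1.328 mV.
(V_in − V_min)/LSB = (-0.3953409 − (-1.36)) × 2048/2.72 = 726.3316 → nearest code k = 726.
V_code = V_min + k × range/2^11 = -1.36 + 726 × 2.72/2048 = -0.3957812500 V.
V_in − V_code = -0.3953409 − (-0.3957812500) = +440 µV.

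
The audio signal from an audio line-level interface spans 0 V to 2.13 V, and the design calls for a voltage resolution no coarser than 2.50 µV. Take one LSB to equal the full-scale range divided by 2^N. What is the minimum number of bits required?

Range is 2.13 V.
Levels needed ≥ 2.13/2.50 µV = 852000. 2^20 = 1048576 suffices, so N_min = 20.

20 bits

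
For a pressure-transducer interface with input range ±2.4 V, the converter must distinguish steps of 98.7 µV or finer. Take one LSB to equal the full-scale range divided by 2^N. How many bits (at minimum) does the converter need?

16 bits

Full-scale range = 2.4 V − (-2.4 V) = 4.8 V.
Levels needed ≥ 4.8/98.7 µV = 48630. 2^16 = 65536 suffices, so N_min = 16.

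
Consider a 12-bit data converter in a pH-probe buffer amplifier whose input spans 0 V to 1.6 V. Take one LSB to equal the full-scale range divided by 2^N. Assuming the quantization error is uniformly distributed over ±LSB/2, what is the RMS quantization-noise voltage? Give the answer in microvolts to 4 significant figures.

V_FS = 1.6 V.
LSB = 1.6 V ÷ 2^12 = 1.6/4096 V = 390.625 µV.
For a uniform distribution on [−LSB/2, +LSB/2], V_rms = LSB/√12 = 390.625 µV/3.4641 = 112.8 µV.

112.8 µV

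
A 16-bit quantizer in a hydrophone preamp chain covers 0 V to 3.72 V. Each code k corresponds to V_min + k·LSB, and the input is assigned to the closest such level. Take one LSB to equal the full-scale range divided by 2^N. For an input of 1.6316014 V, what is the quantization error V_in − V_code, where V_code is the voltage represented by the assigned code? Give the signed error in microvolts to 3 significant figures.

Range is 3.72 V. LSB = 3.72 V / 2^16 ≈ 56.76 µV.
(V_in − V_min)/LSB = (1.6316014 − (0)) × 65536/3.72 = 28744.2552 → nearest code k = 28744.
V_code = V_min + k × range/2^16 = 0 + 28744 × 3.72/65536 = 1.6315869141 V.
Error = V_in − V_code = 1.6316014 − (1.6315869141) = +14.5 µV.

+14.5 µV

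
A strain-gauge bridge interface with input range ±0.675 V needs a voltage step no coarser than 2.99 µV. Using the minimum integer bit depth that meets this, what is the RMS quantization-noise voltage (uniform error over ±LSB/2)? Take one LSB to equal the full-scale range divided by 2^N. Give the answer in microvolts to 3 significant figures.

0.743 µV

Full-scale range = 0.675 V − (-0.675 V) = 1.35 V.
Need 2^N ≥ 1.35 V / 2.99 µV = 451500 → N_min = 19.
One LSB is 1.35 V / 524288 = 2.5749 µV.
RMS noise = LSB/√12 = 0.743 µV.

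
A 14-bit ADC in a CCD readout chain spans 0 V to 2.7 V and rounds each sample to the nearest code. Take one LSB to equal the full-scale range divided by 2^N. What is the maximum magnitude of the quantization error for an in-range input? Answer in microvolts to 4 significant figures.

V_FS = 2.7 V.
Step size = 2.7/16384 V = 164.795 µV.
A rounding quantizer has |error| ≤ LSB/2 = 82.40 µV.

82.40 µV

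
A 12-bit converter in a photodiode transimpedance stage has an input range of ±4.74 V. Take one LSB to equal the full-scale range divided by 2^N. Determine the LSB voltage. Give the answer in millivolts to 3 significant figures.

The full-scale span is 4.74 − (-4.74) = 9.48 V.
2^12 = 4096 levels.
LSB = 9.48 V / 2^12 = 2.31 mV.

2.31 mV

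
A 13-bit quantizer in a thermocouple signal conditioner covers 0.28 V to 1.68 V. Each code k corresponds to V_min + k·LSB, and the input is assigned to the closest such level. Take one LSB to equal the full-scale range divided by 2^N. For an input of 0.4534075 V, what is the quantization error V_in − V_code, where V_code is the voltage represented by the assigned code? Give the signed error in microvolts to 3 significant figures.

−54.4 µV

Full-scale range = 1.68 V − (0.28 V) = 1.4 V. LSB = 1.4 V / 2^13 ≈ 170.9 µV.
(0.4534075 − (0.28)) / LSB = 0.1734075 × 8192/1.4 = 1014.6816. Nearest integer: k = 1015.
V_code = V_min + k × range/2^13 = 0.28 + 1015 × 1.4/8192 = 0.4534619141 V.
e = 0.4534075 − (0.4534619141) = −54.4 µV.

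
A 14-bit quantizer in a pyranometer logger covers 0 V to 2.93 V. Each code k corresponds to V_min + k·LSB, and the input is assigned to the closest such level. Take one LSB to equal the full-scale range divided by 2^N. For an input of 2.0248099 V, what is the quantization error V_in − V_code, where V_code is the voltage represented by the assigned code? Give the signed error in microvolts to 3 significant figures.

Range is 2.93 V. LSB = 2.93 V / 2^14 ≈ 178.8 µV.
(V_in − V_min)/LSB = (2.0248099 − (0)) × 16384/2.93 = 11322.3500 → nearest code k = 11322.
Reconstructed level: 0 + 11322 × 2.93/16384 V = 2.0247473145 V.
e = 2.0248099 − (2.0247473145) = +62.6 µV.

+62.6 µV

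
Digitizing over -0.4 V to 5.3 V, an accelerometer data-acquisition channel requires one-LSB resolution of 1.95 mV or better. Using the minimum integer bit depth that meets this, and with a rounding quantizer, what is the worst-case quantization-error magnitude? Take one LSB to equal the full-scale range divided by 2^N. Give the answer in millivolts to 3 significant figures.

The full-scale span is 5.3 − (-0.4) = 5.7 V.
Levels needed ≥ 5.7/1.95 mV = 2923. 2^12 = 4096 suffices, so N_min = 12.
One LSB is 5.7 V / 4096 = 1.3916 mV.
Max error for round-to-nearest is LSB/2 = 0.696 mV.

0.696 mV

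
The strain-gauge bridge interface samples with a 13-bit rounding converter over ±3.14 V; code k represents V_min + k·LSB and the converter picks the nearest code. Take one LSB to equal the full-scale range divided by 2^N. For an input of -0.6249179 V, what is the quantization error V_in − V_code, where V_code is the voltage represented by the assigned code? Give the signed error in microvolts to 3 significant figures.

Full-scale range = 3.14 V − (-3.14 V) = 6.28 V. LSB = 6.28 V / 2^13 ≈ 0.7666 mV.
(-0.6249179 − (-3.14)) / LSB = 2.5150821 × 8192/6.28 = 3280.8205. Nearest integer: k = 3281.
V_code = -3.14 + (3281/8192) × 6.28 = -0.6247802734 V.
V_in − V_code = -0.6249179 − (-0.6247802734) = −138 µV.

−138 µV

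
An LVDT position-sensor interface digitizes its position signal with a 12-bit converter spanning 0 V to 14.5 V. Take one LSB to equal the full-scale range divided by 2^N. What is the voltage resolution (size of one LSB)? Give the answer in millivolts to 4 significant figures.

3.540 mV

Full-scale range = 14.5 V.
Number of codes = 2^12 = 4096.
One LSB is 14.5 V / 4096 = 3.540 mV.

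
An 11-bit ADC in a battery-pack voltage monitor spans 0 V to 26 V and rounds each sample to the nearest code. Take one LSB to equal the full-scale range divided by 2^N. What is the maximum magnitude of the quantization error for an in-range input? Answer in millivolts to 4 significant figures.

6.348 mV

Span = 26 V.
Step size = 26/2048 V = 12.6953 mV.
Worst-case error for round-to-nearest is half an LSB: 6.348 mV.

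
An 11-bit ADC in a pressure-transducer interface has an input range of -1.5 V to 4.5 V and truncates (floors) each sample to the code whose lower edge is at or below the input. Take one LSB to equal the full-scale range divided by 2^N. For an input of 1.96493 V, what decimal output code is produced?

1182

Full-scale range = 4.5 V − (-1.5 V) = 6 V. LSB = 6 V / 2^11 ≈ 2.930 mV.
V_in − V_min = 1.96493 − (-1.5) = 3.46493 V.
Divide by LSB: 3.46493 × 2048/6 = 1182.6961.
Truncating gives code 1182.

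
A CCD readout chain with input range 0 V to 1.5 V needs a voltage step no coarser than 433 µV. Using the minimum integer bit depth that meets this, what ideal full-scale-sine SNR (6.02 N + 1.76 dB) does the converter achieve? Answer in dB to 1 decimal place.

74.0 dB

Range is 1.5 V.
1.5 V / 433 µV = 3464. Since 2^11 = 2048 and 2^12 = 4096, N = 12.
6.02(12) + 1.76 = 74.00 dB.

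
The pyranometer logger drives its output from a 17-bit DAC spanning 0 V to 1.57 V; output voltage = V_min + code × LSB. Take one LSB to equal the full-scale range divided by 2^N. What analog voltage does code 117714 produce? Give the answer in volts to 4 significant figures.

Range is 1.57 V. LSB = 1.57 V / 2^17.
V_out = 0 + 117714 × (1.57/131072) V
      = 0 V + 1.41000 V = 1.41000 V.

1.410 V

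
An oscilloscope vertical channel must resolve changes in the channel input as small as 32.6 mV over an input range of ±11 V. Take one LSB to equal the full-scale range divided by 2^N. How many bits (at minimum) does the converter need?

10 bits

Full-scale range = 11 V − (-11 V) = 22 V.
Levels needed ≥ 22/32.6 mV = 674.8. 2^10 = 1024 suffices, so N_min = 10.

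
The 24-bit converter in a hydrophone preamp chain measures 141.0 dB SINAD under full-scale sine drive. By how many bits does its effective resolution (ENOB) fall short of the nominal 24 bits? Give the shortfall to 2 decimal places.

ENOB = (SINAD − 1.76)/6.02 = (141.0 − 1.76)/6.02 = 23.1296 bits.
Lost resolution: 24 − 23.1296 = 0.8704 bits.

0.87 bits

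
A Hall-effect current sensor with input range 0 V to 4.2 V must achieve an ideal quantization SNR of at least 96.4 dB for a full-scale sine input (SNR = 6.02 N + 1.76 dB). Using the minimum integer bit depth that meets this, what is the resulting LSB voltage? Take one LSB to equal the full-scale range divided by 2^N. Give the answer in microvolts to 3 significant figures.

64.1 µV

Span = 4.2 V.
Solving 6.02 N ≥ 96.4 − 1.76: N ≥ 15.721. Round up → N = 16.
One LSB is 4.2 V / 65536 = 64.1 µV.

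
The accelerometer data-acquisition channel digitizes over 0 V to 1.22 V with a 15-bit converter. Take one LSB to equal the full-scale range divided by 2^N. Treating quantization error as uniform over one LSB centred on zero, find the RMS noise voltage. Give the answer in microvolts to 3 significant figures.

10.7 µV

Span = 1.22 V.
LSB = 1.22 V / 2^15 = 37.231 µV.
For a uniform distribution on [−LSB/2, +LSB/2], V_rms = LSB/√12 = 37.231 µV/3.4641 = 10.7 µV.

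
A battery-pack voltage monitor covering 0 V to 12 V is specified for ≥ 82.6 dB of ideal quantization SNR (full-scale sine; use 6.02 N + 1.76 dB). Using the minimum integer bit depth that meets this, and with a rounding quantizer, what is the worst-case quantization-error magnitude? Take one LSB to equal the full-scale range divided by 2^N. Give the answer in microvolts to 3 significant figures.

366 µV

Full-scale range = 12 V.
N ≥ (82.6 − 1.76)/6.02 = 13.429 → N_min = 14.
LSB = 12 V ÷ 2^14 = 12/16384 V = 0.73242 mV.
|e|_max = LSB/2 = 366 µV.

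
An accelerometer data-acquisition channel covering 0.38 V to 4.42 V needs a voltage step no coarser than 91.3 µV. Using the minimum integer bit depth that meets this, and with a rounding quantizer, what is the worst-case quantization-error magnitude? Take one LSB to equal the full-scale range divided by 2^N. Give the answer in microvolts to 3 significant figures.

The full-scale span is 4.42 − (0.38) = 4.04 V.
Levels needed ≥ 4.04/91.3 µV = 44250. 2^16 = 65536 suffices, so N_min = 16.
LSB = 4.04 V / 2^16 = 61.646 µV.
Half an LSB is 30.8 µV.

30.8 µV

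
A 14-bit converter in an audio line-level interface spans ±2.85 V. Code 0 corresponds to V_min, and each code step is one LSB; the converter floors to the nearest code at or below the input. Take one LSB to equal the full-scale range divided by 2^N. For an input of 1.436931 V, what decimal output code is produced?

Range = 2.85 − (-2.85) = 5.7 V. LSB = 5.7 V / 2^14 ≈ 347.9 µV.
V_in − V_min = 1.436931 − (-2.85) = 4.286931 V.
Divide by LSB: 4.286931 × 16384/5.7 = 12322.2943.
Truncating gives code 12322.

12322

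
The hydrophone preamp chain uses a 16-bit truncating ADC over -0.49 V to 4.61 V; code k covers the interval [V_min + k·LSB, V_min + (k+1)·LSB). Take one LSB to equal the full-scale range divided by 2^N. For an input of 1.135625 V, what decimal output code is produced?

The full-scale span is 4.61 − (-0.49) = 5.1 V. LSB = 5.1 V / 2^16 ≈ 77.82 µV.
code = ⌊(V_in − V_min)/LSB⌋ = ⌊(V_in − V_min) × 2^16 / range⌋
     = ⌊(1.135625 − (-0.49)) × 65536 / 5.1⌋ = ⌊1.625625 × 65536/5.1⌋
     = ⌊20889.600⌋ = 20889.

20889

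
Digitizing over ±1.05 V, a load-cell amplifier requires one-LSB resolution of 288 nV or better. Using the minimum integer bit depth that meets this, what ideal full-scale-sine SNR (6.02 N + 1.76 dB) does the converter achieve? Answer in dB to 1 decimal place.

The full-scale span is 1.05 − (-1.05) = 2.1 V.
2.1 V / 288 nV = 7.292e6. Since 2^22 = 4194304 and 2^23 = 8388608, N = 23.
Ideal SNR at N = 23: 6.02·23 + 1.76 = 140.2 dB.

140.2 dB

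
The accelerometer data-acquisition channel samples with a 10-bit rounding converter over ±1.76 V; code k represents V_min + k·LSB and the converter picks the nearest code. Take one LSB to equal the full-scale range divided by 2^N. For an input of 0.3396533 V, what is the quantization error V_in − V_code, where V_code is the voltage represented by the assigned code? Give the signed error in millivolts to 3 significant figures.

−0.659 mV

The full-scale span is 1.76 − (-1.76) = 3.52 V. LSB = 3.52 V / 2^10 ≈ 3.438 mV.
(0.3396533 − (-1.76)) / LSB = 2.0996533 × 1024/3.52 = 610.8082. Nearest integer: k = 611.
V_code = -1.76 + (611/1024) × 3.52 = 0.3403125000 V.
V_in − V_code = 0.3396533 − (0.3403125000) = −0.659 mV.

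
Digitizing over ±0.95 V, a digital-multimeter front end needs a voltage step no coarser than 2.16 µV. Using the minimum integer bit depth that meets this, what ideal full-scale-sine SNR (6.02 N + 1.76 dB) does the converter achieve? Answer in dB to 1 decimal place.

Range = 0.95 − (-0.95) = 1.9 V.
Need 2^N ≥ 1.9 V / 2.16 µV = 879600 → N_min = 20.
SNR = 6.02 × 20 + 1.76 = 122.16 dB.

122.2 dB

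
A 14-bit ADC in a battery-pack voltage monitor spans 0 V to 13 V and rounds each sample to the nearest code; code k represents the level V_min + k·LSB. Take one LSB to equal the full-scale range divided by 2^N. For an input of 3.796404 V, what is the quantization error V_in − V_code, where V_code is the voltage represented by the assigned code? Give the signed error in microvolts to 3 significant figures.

V_FS = 13 V. LSB = 13 V / 2^14 ≈ 0.7935 mV.
Position in LSBs: (3.796404 − (0)) × 16384/13 = 4784.6372; rounding gives k = 4785.
V_code = 0 + (4785/16384) × 13 = 3.7966918945 V.
Error = V_in − V_code = 3.796404 − (3.7966918945) = −288 µV.

−288 µV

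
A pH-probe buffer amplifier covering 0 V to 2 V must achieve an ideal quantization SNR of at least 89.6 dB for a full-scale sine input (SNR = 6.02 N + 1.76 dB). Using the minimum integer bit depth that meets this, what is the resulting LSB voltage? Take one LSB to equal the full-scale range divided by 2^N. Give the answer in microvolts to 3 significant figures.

V_FS = 2 V.
Required N = ⌈(89.6 − 1.76)/6.02⌉ = ⌈14.591⌉ = 15.
One LSB is 2 V / 32768 = 61.0 µV.

61.0 µV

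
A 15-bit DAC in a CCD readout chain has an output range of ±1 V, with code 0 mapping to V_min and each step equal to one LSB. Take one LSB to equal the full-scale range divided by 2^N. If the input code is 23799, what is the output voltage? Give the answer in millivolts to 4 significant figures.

Range = 1 − (-1) = 2 V. LSB = 2 V / 2^15.
V_out = V_min + code × LSB = -1 V + 23799 × 2 V / 32768
      = -1 + 1.45258 = 0.452576 V.

452.6 mV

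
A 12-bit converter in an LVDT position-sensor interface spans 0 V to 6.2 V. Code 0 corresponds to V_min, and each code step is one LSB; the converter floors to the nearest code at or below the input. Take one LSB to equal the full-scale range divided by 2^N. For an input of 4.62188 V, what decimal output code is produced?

3053

Span = 6.2 V. LSB = 6.2 V / 2^12 ≈ 1.514 mV.
code = ⌊(V_in − V_min)/LSB⌋ = ⌊(V_in − V_min) × 2^12 / range⌋
     = ⌊(4.62188 − (0)) × 4096 / 6.2⌋ = ⌊4.62188 × 4096/6.2⌋
     = ⌊3053.423⌋ = 3053.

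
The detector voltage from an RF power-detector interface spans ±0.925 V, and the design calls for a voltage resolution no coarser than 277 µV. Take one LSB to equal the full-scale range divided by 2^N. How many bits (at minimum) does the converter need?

Span: 0.925 V − (-0.925 V) = 1.85 V.
Required number of levels: 1.85/277 µV = 6678.7; smallest N with 2^N ≥ that is 13.

13 bits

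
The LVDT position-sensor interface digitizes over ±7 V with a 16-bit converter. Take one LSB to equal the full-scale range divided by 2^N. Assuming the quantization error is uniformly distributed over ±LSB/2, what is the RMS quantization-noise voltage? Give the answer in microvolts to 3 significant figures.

The full-scale span is 7 − (-7) = 14 V.
Step size = 14/65536 V = 213.62 µV.
V_rms = LSB/√12 = 213.62 µV / √12 = 61.7 µV.

61.7 µV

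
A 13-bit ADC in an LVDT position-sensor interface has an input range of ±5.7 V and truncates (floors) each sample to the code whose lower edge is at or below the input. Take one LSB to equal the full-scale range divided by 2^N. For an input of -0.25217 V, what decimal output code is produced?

Full-scale range = 5.7 V − (-5.7 V) = 11.4 V. LSB = 11.4 V / 2^13 ≈ 1.392 mV.
code = ⌊(V_in − V_min)/LSB⌋ = ⌊(V_in − V_min) × 2^13 / range⌋
     = ⌊(-0.25217 − (-5.7)) × 8192 / 11.4⌋ = ⌊5.44783 × 8192/11.4⌋
     = ⌊3914.792⌋ = 3914.

3914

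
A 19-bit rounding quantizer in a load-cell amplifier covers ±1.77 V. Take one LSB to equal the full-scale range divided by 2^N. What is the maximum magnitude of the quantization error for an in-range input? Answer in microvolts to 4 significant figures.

3.376 µV

Span: 1.77 V − (-1.77 V) = 3.54 V.
Step size = 3.54/524288 V = 6.75201 µV.
A rounding quantizer has |error| ≤ LSB/2 = 3.376 µV.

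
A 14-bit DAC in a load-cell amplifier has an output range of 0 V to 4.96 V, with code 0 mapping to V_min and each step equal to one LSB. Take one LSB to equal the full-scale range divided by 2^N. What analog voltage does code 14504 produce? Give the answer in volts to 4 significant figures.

Range is 4.96 V. LSB = 4.96 V / 2^14.
V_out = 0 + 14504 × (4.96/16384) V
      = 0 + 4.39086 = 4.39086 V.

4.391 V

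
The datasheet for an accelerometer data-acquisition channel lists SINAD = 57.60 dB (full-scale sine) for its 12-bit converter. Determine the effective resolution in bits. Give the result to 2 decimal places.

ENOB = (SINAD − 1.76) / 6.02 = (57.60 − 1.76) / 6.02 = 55.84 / 6.02 = 9.2757.

9.28 bits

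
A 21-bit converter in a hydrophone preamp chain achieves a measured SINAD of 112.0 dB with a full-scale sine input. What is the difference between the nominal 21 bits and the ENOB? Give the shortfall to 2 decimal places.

2.69 bits

Effective bits = (112.0 − 1.76)/6.02 = 18.3123.
21 − 18.3123 = 2.69 bits below nominal.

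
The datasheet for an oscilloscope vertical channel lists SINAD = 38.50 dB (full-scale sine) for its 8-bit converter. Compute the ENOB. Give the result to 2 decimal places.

Inverting SNR = 6.02 N + 1.76: N_eff = (38.50 − 1.76)/6.02 = 6.1030.

6.10 bits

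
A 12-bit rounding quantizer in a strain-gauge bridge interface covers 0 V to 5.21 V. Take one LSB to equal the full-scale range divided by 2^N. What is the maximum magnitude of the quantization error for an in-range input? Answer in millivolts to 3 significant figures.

Full-scale range = 5.21 V.
One LSB is 5.21 V / 4096 = 1.2720 mV.
A rounding quantizer has |error| ≤ LSB/2 = 0.636 mV.

0.636 mV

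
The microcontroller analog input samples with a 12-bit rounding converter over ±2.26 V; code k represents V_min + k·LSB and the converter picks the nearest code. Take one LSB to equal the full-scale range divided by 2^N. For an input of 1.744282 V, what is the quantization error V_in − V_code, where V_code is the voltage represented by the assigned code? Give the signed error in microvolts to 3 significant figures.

−376 µV

Span: 2.26 V − (-2.26 V) = 4.52 V. LSB = 4.52 V / 2^12 ≈ 1.104 mV.
Position in LSBs: (1.744282 − (-2.26)) × 4096/4.52 = 3628.6591; rounding gives k = 3629.
V_code = V_min + k × range/2^12 = -2.26 + 3629 × 4.52/4096 = 1.744658203 V.
V_in − V_code = 1.744282 − (1.744658203) = −376 µV.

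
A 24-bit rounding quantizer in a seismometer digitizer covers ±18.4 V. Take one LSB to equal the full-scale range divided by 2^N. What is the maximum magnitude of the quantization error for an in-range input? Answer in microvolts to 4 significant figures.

Span: 18.4 V − (-18.4 V) = 36.8 V.
One LSB is 36.8 V / 16777216 = 2.19345 µV.
|e|_max = LSB/2 = 1.097 µV.

1.097 µV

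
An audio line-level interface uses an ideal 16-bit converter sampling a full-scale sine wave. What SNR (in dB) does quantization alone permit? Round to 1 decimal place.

6.02(16) + 1.76 = 96.32 + 1.76 = 98.08 dB.

98.1 dB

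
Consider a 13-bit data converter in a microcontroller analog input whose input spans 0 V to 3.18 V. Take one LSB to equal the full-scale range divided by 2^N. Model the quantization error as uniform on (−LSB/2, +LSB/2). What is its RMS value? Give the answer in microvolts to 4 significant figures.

112.1 µV

Span = 3.18 V.
LSB = 3.18 V ÷ 2^13 = 3.18/8192 V = 388.184 µV.
RMS of a uniform error over width LSB is LSB/√12 = 112.1 µV.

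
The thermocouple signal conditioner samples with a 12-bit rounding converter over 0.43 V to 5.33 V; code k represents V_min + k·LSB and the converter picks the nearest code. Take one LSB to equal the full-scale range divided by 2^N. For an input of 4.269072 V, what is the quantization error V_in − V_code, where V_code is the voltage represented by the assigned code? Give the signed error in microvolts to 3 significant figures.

+180 µV

Span: 5.33 V − (0.43 V) = 4.9 V. LSB = 4.9 V / 2^12 ≈ 1.196 mV.
(V_in − V_min)/LSB = (4.269072 − (0.43)) × 4096/4.9 = 3209.1508 → nearest code k = 3209.
V_code = V_min + k × range/2^12 = 0.43 + 3209 × 4.9/4096 = 4.268891602 V.
Error = V_in − V_code = 4.269072 − (4.268891602) = +180 µV.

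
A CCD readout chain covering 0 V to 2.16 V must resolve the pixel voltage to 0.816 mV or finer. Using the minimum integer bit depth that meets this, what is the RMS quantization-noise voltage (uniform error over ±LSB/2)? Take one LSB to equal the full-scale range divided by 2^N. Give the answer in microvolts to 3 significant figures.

152 µV

V_FS = 2.16 V.
Levels needed ≥ 2.16/0.816 mV = 2647. 2^12 = 4096 suffices, so N_min = 12.
Step size = 2.16/4096 V = 0.52734 mV.
V_rms = LSB/√12 = 152 µV.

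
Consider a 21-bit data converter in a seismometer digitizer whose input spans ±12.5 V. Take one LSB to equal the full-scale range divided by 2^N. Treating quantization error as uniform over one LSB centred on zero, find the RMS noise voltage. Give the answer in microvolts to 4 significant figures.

3.441 µV

Range = 12.5 − (-12.5) = 25 V.
Step size = 25/2097152 V = 11.9209 µV.
V_rms = LSB/√12 = 11.9209 µV / √12 = 3.441 µV.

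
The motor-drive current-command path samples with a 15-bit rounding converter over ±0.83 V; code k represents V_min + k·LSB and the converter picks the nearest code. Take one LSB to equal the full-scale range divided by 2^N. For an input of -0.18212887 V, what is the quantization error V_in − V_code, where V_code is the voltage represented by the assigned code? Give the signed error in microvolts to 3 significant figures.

−9.12 µV

Range = 0.83 − (-0.83) = 1.66 V. LSB = 1.66 V / 2^15 ≈ 50.66 µV.
(V_in − V_min)/LSB = (-0.18212887 − (-0.83)) × 32768/1.66 = 12788.8200 → nearest code k = 12789.
V_code = -0.83 + (12789/32768) × 1.66 = -0.18211975098 V.
Error = V_in − V_code = -0.18212887 − (-0.18211975098) = −9.12 µV.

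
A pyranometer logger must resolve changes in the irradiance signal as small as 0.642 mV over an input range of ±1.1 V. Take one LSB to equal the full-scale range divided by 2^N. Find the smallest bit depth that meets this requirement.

Span: 1.1 V − (-1.1 V) = 2.2 V.
Need 2^N ≥ 2.2 V / 0.642 mV = 3427 → N_min = 12.

12 bits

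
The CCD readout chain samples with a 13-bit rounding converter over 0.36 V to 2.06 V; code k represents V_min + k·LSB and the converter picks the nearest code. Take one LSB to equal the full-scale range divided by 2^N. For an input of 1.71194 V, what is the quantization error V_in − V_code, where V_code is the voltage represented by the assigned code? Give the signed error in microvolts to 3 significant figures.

Range = 2.06 − (0.36) = 1.7 V. LSB = 1.7 V / 2^13 ≈ 207.5 µV.
(V_in − V_min)/LSB = (1.71194 − (0.36)) × 8192/1.7 = 6514.7603 → nearest code k = 6515.
V_code = 0.36 + (6515/8192) × 1.7 = 1.711989746 V.
e = 1.71194 − (1.711989746) = −49.7 µV.

−49.7 µV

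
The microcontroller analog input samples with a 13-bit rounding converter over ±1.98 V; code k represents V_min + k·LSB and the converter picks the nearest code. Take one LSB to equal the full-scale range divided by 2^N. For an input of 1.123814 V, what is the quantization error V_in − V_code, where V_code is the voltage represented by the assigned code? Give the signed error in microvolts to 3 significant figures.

−87.4 µV

Full-scale range = 1.98 V − (-1.98 V) = 3.96 V. LSB = 3.96 V / 2^13 ≈ 483.4 µV.
(V_in − V_min)/LSB = (1.123814 − (-1.98)) × 8192/3.96 = 6420.8193 → nearest code k = 6421.
Reconstructed level: -1.98 + 6421 × 3.96/8192 V = 1.123901367 V.
V_in − V_code = 1.123814 − (1.123901367) = −87.4 µV.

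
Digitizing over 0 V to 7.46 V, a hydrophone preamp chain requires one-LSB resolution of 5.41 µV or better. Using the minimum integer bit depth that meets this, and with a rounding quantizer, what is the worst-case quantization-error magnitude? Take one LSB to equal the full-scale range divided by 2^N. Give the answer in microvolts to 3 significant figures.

Range is 7.46 V.
7.46 V / 5.41 µV = 1.379e6. Since 2^20 = 1048576 and 2^21 = 2097152, N = 21.
One LSB is 7.46 V / 2097152 = 3.5572 µV.
Half an LSB is 1.78 µV.

1.78 µV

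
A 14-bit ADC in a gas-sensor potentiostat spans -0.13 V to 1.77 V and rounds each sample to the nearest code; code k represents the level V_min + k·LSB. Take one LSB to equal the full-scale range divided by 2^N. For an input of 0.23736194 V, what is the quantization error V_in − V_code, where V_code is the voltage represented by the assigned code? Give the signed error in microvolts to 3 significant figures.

Full-scale range = 1.77 V − (-0.13 V) = 1.9 V. LSB = 1.9 V / 2^14 ≈ 116.0 µV.
(0.23736194 − (-0.13)) / LSB = 0.36736194 × 16384/1.9 = 3167.8200. Nearest integer: k = 3168.
V_code = -0.13 + (3168/16384) × 1.9 = 0.23738281250 V.
V_in − V_code = 0.23736194 − (0.23738281250) = −20.9 µV.

−20.9 µV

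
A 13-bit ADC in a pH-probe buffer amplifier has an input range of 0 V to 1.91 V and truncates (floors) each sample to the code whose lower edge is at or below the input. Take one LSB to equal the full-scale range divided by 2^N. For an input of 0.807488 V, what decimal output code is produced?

3463

Full-scale range = 1.91 V. LSB = 1.91 V / 2^13 ≈ 233.2 µV.
(V_in − V_min) × 2^13/range = (0.807488 − (0)) × 8192/1.91 = 3463.320.
Floor → code = 3463.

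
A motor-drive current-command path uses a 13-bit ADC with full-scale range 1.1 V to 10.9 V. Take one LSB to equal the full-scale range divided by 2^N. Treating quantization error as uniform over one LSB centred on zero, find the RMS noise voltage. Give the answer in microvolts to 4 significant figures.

345.3 µV

Span: 10.9 V − (1.1 V) = 9.8 V.
LSB = 9.8 V / 2^13 = 1.19629 mV.
RMS of a uniform error over width LSB is LSB/√12 = 345.3 µV.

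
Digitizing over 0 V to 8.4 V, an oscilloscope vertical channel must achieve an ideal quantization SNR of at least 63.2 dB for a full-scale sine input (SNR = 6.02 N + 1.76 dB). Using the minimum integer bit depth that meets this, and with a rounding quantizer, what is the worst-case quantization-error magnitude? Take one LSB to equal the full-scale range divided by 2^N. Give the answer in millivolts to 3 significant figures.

Span = 8.4 V.
6.02 N + 1.76 ≥ 63.2 gives N ≥ 10.206, so the minimum integer is 11.
One LSB is 8.4 V / 2048 = 4.1016 mV.
|e|_max = LSB/2 = 2.05 mV.

2.05 mV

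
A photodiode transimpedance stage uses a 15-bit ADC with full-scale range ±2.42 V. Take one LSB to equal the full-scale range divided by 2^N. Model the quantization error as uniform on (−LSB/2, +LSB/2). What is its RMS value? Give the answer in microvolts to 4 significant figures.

42.64 µV

Range = 2.42 − (-2.42) = 4.84 V.
LSB = 4.84 V / 2^15 = 147.705 µV.
V_rms = LSB/√12 = 147.705 µV / √12 = 42.64 µV.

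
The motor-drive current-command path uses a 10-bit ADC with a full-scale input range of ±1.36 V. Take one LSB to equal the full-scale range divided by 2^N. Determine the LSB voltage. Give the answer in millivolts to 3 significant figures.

2.66 mV

The full-scale span is 1.36 − (-1.36) = 2.72 V.
There are 2^10 = 1024 steps.
One LSB is 2.72 V / 1024 = 2.66 mV.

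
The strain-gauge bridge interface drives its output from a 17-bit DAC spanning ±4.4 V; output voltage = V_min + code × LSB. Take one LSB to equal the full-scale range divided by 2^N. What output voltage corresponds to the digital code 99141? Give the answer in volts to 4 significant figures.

The full-scale span is 4.4 − (-4.4) = 8.8 V. LSB = 8.8 V / 2^17.
V_out = -4.4 + 99141 × (8.8/131072) V
      = -4.4 + 6.65620 = 2.25620 V.

2.256 V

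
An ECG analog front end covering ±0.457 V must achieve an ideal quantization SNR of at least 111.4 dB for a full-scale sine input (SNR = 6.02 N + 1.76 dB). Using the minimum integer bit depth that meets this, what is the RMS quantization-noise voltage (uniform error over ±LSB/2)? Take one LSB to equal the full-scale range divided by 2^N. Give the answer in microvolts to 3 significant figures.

Full-scale range = 0.457 V − (-0.457 V) = 0.914 V.
Solving 6.02 N ≥ 111.4 − 1.76: N ≥ 18.213. Round up → N = 19.
Step size = 0.914/524288 V = 1.7433 µV.
σ_q = LSB/√12 = 1.7433 µV/3.4641 = 0.503 µV.

0.503 µV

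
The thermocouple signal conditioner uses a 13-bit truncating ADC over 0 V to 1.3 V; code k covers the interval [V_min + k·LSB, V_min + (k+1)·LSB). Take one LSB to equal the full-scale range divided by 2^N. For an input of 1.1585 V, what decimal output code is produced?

V_FS = 1.3 V. LSB = 1.3 V / 2^13 ≈ 158.7 µV.
V_in − V_min = 1.1585 − (0) = 1.1585 V.
Divide by LSB: 1.1585 × 8192/1.3 = 7300.3323.
Truncating gives code 7300.

7300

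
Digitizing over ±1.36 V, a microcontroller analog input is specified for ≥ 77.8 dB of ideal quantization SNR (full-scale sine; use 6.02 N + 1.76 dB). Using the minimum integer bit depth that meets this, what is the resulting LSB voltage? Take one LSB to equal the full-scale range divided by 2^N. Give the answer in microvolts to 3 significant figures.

332 µV

Range = 1.36 − (-1.36) = 2.72 V.
6.02 N + 1.76 ≥ 77.8 gives N ≥ 12.631, so the minimum integer is 13.
One LSB is 2.72 V / 8192 = 332 µV.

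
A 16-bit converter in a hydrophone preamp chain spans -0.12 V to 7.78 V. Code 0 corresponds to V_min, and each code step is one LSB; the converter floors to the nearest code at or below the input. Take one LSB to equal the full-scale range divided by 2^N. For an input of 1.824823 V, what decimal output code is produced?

16133

Range = 7.78 − (-0.12) = 7.9 V. LSB = 7.9 V / 2^16 ≈ 120.5 µV.
V_in − V_min = 1.824823 − (-0.12) = 1.944823 V.
Divide by LSB: 1.944823 × 65536/7.9 = 16133.6608.
Truncating gives code 16133.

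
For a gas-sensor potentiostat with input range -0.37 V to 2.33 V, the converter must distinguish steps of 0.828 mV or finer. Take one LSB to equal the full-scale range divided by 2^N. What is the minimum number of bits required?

The full-scale span is 2.33 − (-0.37) = 2.7 V.
Required number of levels: 2.7/0.828 mV = 3260.9; smallest N with 2^N ≥ that is 12.

12 bits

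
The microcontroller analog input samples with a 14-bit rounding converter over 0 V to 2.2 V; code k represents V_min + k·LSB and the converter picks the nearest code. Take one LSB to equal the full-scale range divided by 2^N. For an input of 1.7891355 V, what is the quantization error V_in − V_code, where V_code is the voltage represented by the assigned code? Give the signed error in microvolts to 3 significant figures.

+24.2 µV

Span = 2.2 V. LSB = 2.2 V / 2^14 ≈ 134.3 µV.
Position in LSBs: (1.7891355 − (0)) × 16384/2.2 = 13324.1800; rounding gives k = 13324.
Reconstructed level: 0 + 13324 × 2.2/16384 V = 1.7891113281 V.
e = 1.7891355 − (1.7891113281) = +24.2 µV.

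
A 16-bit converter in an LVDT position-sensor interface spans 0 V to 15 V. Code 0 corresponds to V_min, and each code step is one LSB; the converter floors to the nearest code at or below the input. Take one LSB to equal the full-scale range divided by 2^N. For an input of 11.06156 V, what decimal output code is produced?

Range is 15 V. LSB = 15 V / 2^16 ≈ 228.9 µV.
V_in − V_min = 11.06156 − (0) = 11.06156 V.
Divide by LSB: 11.06156 × 65536/15 = 48328.6931.
Truncating gives code 48328.

48328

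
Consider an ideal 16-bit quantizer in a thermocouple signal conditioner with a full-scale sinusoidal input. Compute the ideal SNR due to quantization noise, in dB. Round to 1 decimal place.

98.1 dB

Ideal quantization SNR: 6.02 × 16 + 1.76 dB = 98.1 dB.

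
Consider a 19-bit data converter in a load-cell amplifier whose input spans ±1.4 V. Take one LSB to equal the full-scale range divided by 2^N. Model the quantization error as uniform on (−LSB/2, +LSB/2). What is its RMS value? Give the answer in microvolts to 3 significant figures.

Span: 1.4 V − (-1.4 V) = 2.8 V.
LSB = 2.8 V ÷ 2^19 = 2.8/524288 V = 5.3406 µV.
σ_q = LSB/√12 = 5.3406 µV/3.4641 = 1.54 µV.

1.54 µV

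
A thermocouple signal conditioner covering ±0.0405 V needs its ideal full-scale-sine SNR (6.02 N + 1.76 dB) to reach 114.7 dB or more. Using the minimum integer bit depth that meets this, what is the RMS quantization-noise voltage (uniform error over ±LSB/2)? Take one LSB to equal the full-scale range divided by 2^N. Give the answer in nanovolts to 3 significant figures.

The full-scale span is 0.0405 − (-0.0405) = 0.081 V.
N ≥ (114.7 − 1.76)/6.02 = 18.761 → N_min = 19.
Step size = 0.081/524288 V = 154.50 nV.
V_rms = LSB/√12 = 44.6 nV.

44.6 nV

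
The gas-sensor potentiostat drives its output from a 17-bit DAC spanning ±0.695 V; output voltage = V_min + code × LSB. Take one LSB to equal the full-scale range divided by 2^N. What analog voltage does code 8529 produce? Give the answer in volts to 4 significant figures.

-0.6046 V

Full-scale range = 0.695 V − (-0.695 V) = 1.39 V. LSB = 1.39 V / 2^17.
Output = V_min + (8529/131072) × range = -0.695 + 0.0650711 × 1.39 V
      = -0.695 V + 0.0904488 V = -0.604551 V.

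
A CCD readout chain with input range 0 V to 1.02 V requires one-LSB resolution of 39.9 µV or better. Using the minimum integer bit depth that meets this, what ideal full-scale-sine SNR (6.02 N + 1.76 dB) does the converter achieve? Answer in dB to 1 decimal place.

Range is 1.02 V.
1.02 V / 39.9 µV = 25560. Since 2^14 = 16384 and 2^15 = 32768, N = 15.
6.02(15) + 1.76 = 92.06 dB.

92.1 dB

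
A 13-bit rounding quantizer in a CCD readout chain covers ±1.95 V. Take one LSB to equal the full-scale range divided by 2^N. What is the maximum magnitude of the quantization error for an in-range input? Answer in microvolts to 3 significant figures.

238 µV

Span: 1.95 V − (-1.95 V) = 3.9 V.
LSB = 3.9 V ÷ 2^13 = 3.9/8192 V = 476.07 µV.
A rounding quantizer has |error| ≤ LSB/2 = 238 µV.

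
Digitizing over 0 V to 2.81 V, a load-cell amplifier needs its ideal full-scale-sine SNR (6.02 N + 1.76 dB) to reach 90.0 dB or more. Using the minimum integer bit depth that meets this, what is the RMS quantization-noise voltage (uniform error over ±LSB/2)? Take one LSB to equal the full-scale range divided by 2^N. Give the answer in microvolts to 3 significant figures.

24.8 µV

Full-scale range = 2.81 V.
Required N = ⌈(90.0 − 1.76)/6.02⌉ = ⌈14.658⌉ = 15.
LSB = 2.81 V ÷ 2^15 = 2.81/32768 V = 85.754 µV.
RMS noise = LSB/√12 = 24.8 µV.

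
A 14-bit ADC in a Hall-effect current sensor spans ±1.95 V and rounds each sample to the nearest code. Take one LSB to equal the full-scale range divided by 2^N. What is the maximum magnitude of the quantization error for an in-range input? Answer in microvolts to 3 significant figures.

Span: 1.95 V − (-1.95 V) = 3.9 V.
One LSB is 3.9 V / 16384 = 238.04 µV.
Worst-case error for round-to-nearest is half an LSB: 119 µV.

119 µV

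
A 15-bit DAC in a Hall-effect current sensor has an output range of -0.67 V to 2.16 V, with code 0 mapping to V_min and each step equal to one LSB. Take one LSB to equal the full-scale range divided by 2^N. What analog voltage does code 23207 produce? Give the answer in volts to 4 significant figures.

The full-scale span is 2.16 − (-0.67) = 2.83 V. LSB = 2.83 V / 2^15.
V_out = V_min + code × LSB = -0.67 V + 23207 × 2.83 V / 32768
      = -0.67 + 2.00427 = 1.33427 V.

1.334 V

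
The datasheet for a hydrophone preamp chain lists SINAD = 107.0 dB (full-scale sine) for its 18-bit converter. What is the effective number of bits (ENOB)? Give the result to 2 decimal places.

17.48 bits

ENOB = (SINAD − 1.76) / 6.02 = (107.0 − 1.76) / 6.02 = 105.24 / 6.02 = 17.4817.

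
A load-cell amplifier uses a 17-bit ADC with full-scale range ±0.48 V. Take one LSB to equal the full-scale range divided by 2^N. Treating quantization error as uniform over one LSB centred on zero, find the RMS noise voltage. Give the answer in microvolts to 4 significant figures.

2.114 µV

The full-scale span is 0.48 − (-0.48) = 0.96 V.
LSB = 0.96 V ÷ 2^17 = 0.96/131072 V = 7.32422 µV.
σ_q = LSB/√12 = 7.32422 µV/3.4641 = 2.114 µV.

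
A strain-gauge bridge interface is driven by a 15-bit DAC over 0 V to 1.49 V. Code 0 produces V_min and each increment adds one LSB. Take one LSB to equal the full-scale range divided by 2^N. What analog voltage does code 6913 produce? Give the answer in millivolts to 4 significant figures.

314.3 mV

V_FS = 1.49 V. LSB = 1.49 V / 2^15.
Output = V_min + (6913/32768) × range = 0 + 0.210968 × 1.49 V
      = 0 V + 0.314342 V = 0.314342 V.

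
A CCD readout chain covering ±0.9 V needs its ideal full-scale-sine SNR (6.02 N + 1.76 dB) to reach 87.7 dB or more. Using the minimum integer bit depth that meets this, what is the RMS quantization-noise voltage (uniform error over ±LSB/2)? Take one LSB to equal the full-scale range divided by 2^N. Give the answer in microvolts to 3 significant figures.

15.9 µV

Range = 0.9 − (-0.9) = 1.8 V.
Required N = ⌈(87.7 − 1.76)/6.02⌉ = ⌈14.276⌉ = 15.
Step size = 1.8/32768 V = 54.932 µV.
RMS noise = LSB/√12 = 15.9 µV.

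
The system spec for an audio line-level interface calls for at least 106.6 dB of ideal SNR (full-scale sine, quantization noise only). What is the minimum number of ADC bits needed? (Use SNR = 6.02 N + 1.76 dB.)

Solving 6.02 N ≥ 106.6 − 1.76: N ≥ 17.415. Round up → N = 18.

18 bits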